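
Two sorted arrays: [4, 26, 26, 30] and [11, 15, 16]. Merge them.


Compare heads, take smaller each step.
Merged: [4, 11, 15, 16, 26, 26, 30]


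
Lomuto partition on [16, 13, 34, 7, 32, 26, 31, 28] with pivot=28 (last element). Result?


Elements <= 28 go left of pivot.
Result: [16, 13, 7, 26, 28, 34, 31, 32], pivot at index 4


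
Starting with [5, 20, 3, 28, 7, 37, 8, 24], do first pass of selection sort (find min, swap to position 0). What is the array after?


After one pass: [3, 20, 5, 28, 7, 37, 8, 24]


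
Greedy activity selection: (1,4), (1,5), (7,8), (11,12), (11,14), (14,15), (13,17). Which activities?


Greedy: pick earliest-ending, then skip overlaps.
Selected (4 activities): [(1, 4), (7, 8), (11, 12), (14, 15)]


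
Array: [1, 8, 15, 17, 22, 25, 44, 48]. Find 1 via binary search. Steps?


Search for 1:
[0,7] mid=3 arr[3]=17
[0,2] mid=1 arr[1]=8
[0,0] mid=0 arr[0]=1
Total: 3 comparisons


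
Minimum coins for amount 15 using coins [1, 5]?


dp[0]=0; dp[i]=1+min(dp[i-c] for c in coins)
...dp[10]=2, dp[11]=3, dp[12]=4, dp[13]=5, dp[14]=6, dp[15]=3
Minimum coins for 15 = 3


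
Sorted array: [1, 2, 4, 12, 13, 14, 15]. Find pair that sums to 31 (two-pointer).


Two pointers: lo=0, hi=6
No pair sums to 31


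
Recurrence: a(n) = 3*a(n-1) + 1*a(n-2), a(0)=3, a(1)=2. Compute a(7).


Build bottom-up:
...a(5)=317, a(6)=1047, a(7)=3*1047+1*317=3458


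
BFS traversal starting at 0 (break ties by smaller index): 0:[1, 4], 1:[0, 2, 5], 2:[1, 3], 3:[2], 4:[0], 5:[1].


BFS queue: start with [0]
Visit order: [0, 1, 4, 2, 5, 3]


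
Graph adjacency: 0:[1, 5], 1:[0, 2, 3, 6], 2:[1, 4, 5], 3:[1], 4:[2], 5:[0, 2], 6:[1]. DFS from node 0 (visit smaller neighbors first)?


DFS stack-based: start with [0]
Visit order: [0, 1, 2, 4, 5, 3, 6]


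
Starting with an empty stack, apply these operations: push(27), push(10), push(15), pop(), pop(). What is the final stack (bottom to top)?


push(27) -> [27]
push(10) -> [27, 10]
push(15) -> [27, 10, 15]
pop() returns 15 -> [27, 10]
pop() returns 10 -> [27]
Final stack (bottom to top): [27]


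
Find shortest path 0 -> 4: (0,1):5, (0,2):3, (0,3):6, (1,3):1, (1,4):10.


Dijkstra from 0:
Distances: {0: 0, 1: 5, 2: 3, 3: 6, 4: 15}
Shortest distance to 4 = 15, path = [0, 1, 4]


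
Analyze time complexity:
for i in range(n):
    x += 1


Per nesting level: O(n) = O(n)
Complexity: O(n)


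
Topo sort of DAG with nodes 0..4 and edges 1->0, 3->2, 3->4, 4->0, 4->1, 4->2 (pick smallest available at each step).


Kahn's algorithm, process smallest node first
Order: [3, 4, 1, 0, 2]


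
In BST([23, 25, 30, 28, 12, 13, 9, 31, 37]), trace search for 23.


BST root = 23
Search for 23: compare at each node
Path: [23]


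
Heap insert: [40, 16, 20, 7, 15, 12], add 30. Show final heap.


Append 30: [40, 16, 20, 7, 15, 12, 30]
Bubble up: swap idx 6(30) with idx 2(20)
Result: [40, 16, 30, 7, 15, 12, 20]


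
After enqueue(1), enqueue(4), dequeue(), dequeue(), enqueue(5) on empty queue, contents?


enqueue(1) -> [1]
enqueue(4) -> [1, 4]
dequeue() returns 1 -> [4]
dequeue() returns 4 -> []
enqueue(5) -> [5]
Final queue (front to back): [5]


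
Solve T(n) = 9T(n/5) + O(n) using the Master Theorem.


a=9, b=5, c=1. log_5(9)=1.365 > c=1. Case 1: O(n^log_b(a)) = O(n^1.365)
Complexity: O(n^1.365)


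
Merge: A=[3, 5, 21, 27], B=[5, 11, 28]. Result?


Compare heads, take smaller each step.
Merged: [3, 5, 5, 11, 21, 27, 28]


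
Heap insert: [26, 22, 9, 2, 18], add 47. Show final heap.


Append 47: [26, 22, 9, 2, 18, 47]
Bubble up: swap idx 5(47) with idx 2(9); swap idx 2(47) with idx 0(26)
Result: [47, 22, 26, 2, 18, 9]


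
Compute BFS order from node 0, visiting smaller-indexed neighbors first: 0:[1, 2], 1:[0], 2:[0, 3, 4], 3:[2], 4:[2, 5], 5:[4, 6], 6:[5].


BFS queue: start with [0]
Visit order: [0, 1, 2, 3, 4, 5, 6]


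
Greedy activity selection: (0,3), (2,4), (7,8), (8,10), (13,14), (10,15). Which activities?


Greedy: pick earliest-ending, then skip overlaps.
Selected (4 activities): [(0, 3), (7, 8), (8, 10), (13, 14)]


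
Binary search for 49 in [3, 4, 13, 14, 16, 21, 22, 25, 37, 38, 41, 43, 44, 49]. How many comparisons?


Search for 49:
[0,13] mid=6 arr[6]=22
[7,13] mid=10 arr[10]=41
[11,13] mid=12 arr[12]=44
[13,13] mid=13 arr[13]=49
Total: 4 comparisons


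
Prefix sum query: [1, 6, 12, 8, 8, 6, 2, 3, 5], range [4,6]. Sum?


Prefix sums: [0, 1, 7, 19, 27, 35, 41, 43, 46, 51]
Sum[4..6] = prefix[7] - prefix[4] = 43 - 27 = 16


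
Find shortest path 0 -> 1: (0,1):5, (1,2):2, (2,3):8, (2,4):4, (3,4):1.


Dijkstra from 0:
Distances: {0: 0, 1: 5, 2: 7, 3: 12, 4: 11}
Shortest distance to 1 = 5, path = [0, 1]


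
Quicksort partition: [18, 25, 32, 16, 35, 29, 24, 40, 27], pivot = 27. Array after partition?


Elements <= 27 go left of pivot.
Result: [18, 25, 16, 24, 27, 29, 32, 40, 35], pivot at index 4


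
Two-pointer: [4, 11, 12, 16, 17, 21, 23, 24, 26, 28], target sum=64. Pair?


Two pointers: lo=0, hi=9
No pair sums to 64


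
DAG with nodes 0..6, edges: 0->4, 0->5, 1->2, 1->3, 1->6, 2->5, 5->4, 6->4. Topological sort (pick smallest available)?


Kahn's algorithm, process smallest node first
Order: [0, 1, 2, 3, 5, 6, 4]


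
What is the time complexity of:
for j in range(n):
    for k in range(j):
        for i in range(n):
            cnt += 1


Per nesting level: O(n) * O(n) [triangular over j] * O(n) = O(n^3)
Complexity: O(n^3)


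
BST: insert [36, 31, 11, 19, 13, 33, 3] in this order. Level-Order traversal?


Root = 36; build tree by BST insertion.
Level-Order traversal: [36, 31, 11, 33, 3, 19, 13]


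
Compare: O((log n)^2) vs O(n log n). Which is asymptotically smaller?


polylogarithmic grows slower than linearithmic
O((log n)^2) is asymptotically smaller; O(n log n) grows faster


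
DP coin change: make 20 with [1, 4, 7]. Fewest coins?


dp[0]=0; dp[i]=1+min(dp[i-c] for c in coins)
...dp[15]=3, dp[16]=4, dp[17]=5, dp[18]=3, dp[19]=4, dp[20]=5
Minimum coins for 20 = 5


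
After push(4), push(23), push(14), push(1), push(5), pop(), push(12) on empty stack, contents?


push(4) -> [4]
push(23) -> [4, 23]
push(14) -> [4, 23, 14]
push(1) -> [4, 23, 14, 1]
push(5) -> [4, 23, 14, 1, 5]
pop() returns 5 -> [4, 23, 14, 1]
push(12) -> [4, 23, 14, 1, 12]
Final stack (bottom to top): [4, 23, 14, 1, 12]


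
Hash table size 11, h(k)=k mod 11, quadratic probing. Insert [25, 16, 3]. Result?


Insertions: 25->slot 3; 16->slot 5; 3->slot 4
Table: [None, None, None, 25, 3, 16, None, None, None, None, None]


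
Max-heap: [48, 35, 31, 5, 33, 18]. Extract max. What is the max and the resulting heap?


Max = 48
Replace root with last, heapify down
Resulting heap: [35, 33, 31, 5, 18]


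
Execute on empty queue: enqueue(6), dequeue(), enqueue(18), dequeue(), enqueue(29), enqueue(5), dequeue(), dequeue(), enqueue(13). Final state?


enqueue(6) -> [6]
dequeue() returns 6 -> []
enqueue(18) -> [18]
dequeue() returns 18 -> []
enqueue(29) -> [29]
enqueue(5) -> [29, 5]
dequeue() returns 29 -> [5]
dequeue() returns 5 -> []
enqueue(13) -> [13]
Final queue (front to back): [13]


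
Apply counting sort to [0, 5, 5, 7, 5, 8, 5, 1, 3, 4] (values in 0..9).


Count array: [1, 1, 0, 1, 1, 4, 0, 1, 1, 0]
Reconstruct: [0, 1, 3, 4, 5, 5, 5, 5, 7, 8]


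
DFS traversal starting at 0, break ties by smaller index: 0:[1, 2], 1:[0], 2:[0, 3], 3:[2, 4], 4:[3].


DFS stack-based: start with [0]
Visit order: [0, 1, 2, 3, 4]


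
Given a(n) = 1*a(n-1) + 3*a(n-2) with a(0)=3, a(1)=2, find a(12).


Build bottom-up:
...a(10)=6890, a(11)=15797, a(12)=1*15797+3*6890=36467


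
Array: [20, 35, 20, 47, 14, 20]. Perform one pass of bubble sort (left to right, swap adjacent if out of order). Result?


After one pass: [20, 20, 35, 14, 20, 47]


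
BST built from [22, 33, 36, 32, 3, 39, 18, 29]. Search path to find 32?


BST root = 22
Search for 32: compare at each node
Path: [22, 33, 32]


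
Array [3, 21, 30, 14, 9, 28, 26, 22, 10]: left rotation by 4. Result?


Left rotate by 4: [9, 28, 26, 22, 10, 3, 21, 30, 14]


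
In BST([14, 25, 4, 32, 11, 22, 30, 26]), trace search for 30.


BST root = 14
Search for 30: compare at each node
Path: [14, 25, 32, 30]


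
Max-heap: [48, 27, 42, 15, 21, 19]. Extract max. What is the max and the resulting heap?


Max = 48
Replace root with last, heapify down
Resulting heap: [42, 27, 19, 15, 21]


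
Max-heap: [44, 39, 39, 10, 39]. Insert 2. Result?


Append 2: [44, 39, 39, 10, 39, 2]
Bubble up: no swaps needed
Result: [44, 39, 39, 10, 39, 2]


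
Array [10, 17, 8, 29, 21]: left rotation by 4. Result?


Left rotate by 4: [21, 10, 17, 8, 29]


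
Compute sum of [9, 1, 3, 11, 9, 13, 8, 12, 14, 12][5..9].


Prefix sums: [0, 9, 10, 13, 24, 33, 46, 54, 66, 80, 92]
Sum[5..9] = prefix[10] - prefix[5] = 92 - 33 = 59


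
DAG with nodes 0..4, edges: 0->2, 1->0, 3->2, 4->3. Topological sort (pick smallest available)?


Kahn's algorithm, process smallest node first
Order: [1, 0, 4, 3, 2]


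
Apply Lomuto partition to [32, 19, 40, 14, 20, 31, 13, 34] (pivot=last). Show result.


Elements <= 34 go left of pivot.
Result: [32, 19, 14, 20, 31, 13, 34, 40], pivot at index 6


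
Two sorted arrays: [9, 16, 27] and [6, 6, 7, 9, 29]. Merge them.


Compare heads, take smaller each step.
Merged: [6, 6, 7, 9, 9, 16, 27, 29]


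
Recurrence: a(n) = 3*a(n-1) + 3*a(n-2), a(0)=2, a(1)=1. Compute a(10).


Build bottom-up:
...a(8)=24057, a(9)=91206, a(10)=3*91206+3*24057=345789


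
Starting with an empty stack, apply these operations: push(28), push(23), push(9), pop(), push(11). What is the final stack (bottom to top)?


push(28) -> [28]
push(23) -> [28, 23]
push(9) -> [28, 23, 9]
pop() returns 9 -> [28, 23]
push(11) -> [28, 23, 11]
Final stack (bottom to top): [28, 23, 11]


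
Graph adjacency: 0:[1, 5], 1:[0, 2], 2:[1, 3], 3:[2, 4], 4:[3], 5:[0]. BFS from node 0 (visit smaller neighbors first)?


BFS queue: start with [0]
Visit order: [0, 1, 5, 2, 3, 4]


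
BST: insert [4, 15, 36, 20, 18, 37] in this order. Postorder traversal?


Root = 4; build tree by BST insertion.
Postorder traversal: [18, 20, 37, 36, 15, 4]


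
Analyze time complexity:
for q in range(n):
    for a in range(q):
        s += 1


Per nesting level: O(n) * O(n) [triangular over q] = O(n^2)
Complexity: O(n^2)


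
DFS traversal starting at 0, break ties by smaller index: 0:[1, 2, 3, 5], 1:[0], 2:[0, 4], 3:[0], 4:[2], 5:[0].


DFS stack-based: start with [0]
Visit order: [0, 1, 2, 4, 3, 5]


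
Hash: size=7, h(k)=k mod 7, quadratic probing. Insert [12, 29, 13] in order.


Insertions: 12->slot 5; 29->slot 1; 13->slot 6
Table: [None, 29, None, None, None, 12, 13]


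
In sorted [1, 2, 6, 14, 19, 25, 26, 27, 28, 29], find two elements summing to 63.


Two pointers: lo=0, hi=9
No pair sums to 63


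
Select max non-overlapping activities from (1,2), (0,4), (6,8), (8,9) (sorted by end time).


Greedy: pick earliest-ending, then skip overlaps.
Selected (3 activities): [(1, 2), (6, 8), (8, 9)]


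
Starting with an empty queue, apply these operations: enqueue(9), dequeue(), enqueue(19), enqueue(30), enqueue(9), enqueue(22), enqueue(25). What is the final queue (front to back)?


enqueue(9) -> [9]
dequeue() returns 9 -> []
enqueue(19) -> [19]
enqueue(30) -> [19, 30]
enqueue(9) -> [19, 30, 9]
enqueue(22) -> [19, 30, 9, 22]
enqueue(25) -> [19, 30, 9, 22, 25]
Final queue (front to back): [19, 30, 9, 22, 25]


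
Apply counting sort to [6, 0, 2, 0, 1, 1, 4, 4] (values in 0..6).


Count array: [2, 2, 1, 0, 2, 0, 1]
Reconstruct: [0, 0, 1, 1, 2, 4, 4, 6]


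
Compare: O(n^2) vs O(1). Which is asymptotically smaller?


constant grows slower than quadratic
O(1) is asymptotically smaller; O(n^2) grows faster


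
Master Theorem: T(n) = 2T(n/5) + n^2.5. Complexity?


a=2, b=5, c=2.5. log_5(2)=0.431 < c=2.5. Case 3: O(n^c) = O(n^2.500)
Complexity: O(n^2.500)


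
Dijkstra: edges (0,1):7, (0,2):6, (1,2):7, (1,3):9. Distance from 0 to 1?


Dijkstra from 0:
Distances: {0: 0, 1: 7, 2: 6, 3: 16}
Shortest distance to 1 = 7, path = [0, 1]


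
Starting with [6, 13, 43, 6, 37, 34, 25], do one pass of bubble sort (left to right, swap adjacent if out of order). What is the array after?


After one pass: [6, 13, 6, 37, 34, 25, 43]


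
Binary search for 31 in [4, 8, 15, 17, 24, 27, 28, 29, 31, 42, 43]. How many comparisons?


Search for 31:
[0,10] mid=5 arr[5]=27
[6,10] mid=8 arr[8]=31
Total: 2 comparisons


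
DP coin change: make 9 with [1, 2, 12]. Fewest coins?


dp[0]=0; dp[i]=1+min(dp[i-c] for c in coins)
...dp[4]=2, dp[5]=3, dp[6]=3, dp[7]=4, dp[8]=4, dp[9]=5
Minimum coins for 9 = 5


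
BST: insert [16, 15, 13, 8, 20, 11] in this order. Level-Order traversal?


Root = 16; build tree by BST insertion.
Level-Order traversal: [16, 15, 20, 13, 8, 11]


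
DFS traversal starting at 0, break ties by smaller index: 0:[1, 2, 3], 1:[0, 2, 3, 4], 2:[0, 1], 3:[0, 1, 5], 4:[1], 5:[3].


DFS stack-based: start with [0]
Visit order: [0, 1, 2, 3, 5, 4]


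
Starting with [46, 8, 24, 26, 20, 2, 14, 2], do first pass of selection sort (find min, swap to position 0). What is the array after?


After one pass: [2, 8, 24, 26, 20, 46, 14, 2]


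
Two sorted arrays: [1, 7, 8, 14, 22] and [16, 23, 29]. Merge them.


Compare heads, take smaller each step.
Merged: [1, 7, 8, 14, 16, 22, 23, 29]


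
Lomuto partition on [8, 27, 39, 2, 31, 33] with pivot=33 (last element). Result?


Elements <= 33 go left of pivot.
Result: [8, 27, 2, 31, 33, 39], pivot at index 4


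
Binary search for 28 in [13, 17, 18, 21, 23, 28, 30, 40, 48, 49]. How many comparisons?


Search for 28:
[0,9] mid=4 arr[4]=23
[5,9] mid=7 arr[7]=40
[5,6] mid=5 arr[5]=28
Total: 3 comparisons


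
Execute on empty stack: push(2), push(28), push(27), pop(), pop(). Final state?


push(2) -> [2]
push(28) -> [2, 28]
push(27) -> [2, 28, 27]
pop() returns 27 -> [2, 28]
pop() returns 28 -> [2]
Final stack (bottom to top): [2]


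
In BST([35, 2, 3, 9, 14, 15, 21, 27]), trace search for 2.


BST root = 35
Search for 2: compare at each node
Path: [35, 2]


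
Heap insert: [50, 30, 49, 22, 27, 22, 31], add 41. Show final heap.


Append 41: [50, 30, 49, 22, 27, 22, 31, 41]
Bubble up: swap idx 7(41) with idx 3(22); swap idx 3(41) with idx 1(30)
Result: [50, 41, 49, 30, 27, 22, 31, 22]


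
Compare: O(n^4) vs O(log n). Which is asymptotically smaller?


logarithmic grows slower than quartic
O(log n) is asymptotically smaller; O(n^4) grows faster


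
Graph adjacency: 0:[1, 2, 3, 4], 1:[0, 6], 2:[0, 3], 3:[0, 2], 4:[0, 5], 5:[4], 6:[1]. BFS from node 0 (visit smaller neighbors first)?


BFS queue: start with [0]
Visit order: [0, 1, 2, 3, 4, 6, 5]


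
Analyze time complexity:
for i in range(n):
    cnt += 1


Per nesting level: O(n) = O(n)
Complexity: O(n)


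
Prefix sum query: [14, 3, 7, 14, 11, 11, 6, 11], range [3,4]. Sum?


Prefix sums: [0, 14, 17, 24, 38, 49, 60, 66, 77]
Sum[3..4] = prefix[5] - prefix[3] = 49 - 24 = 25


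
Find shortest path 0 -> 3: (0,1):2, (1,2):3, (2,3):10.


Dijkstra from 0:
Distances: {0: 0, 1: 2, 2: 5, 3: 15}
Shortest distance to 3 = 15, path = [0, 1, 2, 3]


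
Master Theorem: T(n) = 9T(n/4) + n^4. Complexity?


a=9, b=4, c=4. log_4(9)=1.585 < c=4. Case 3: O(n^c) = O(n^4)
Complexity: O(n^4)


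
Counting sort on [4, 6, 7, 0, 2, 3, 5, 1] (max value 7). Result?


Count array: [1, 1, 1, 1, 1, 1, 1, 1]
Reconstruct: [0, 1, 2, 3, 4, 5, 6, 7]


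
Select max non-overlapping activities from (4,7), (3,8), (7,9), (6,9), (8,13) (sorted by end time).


Greedy: pick earliest-ending, then skip overlaps.
Selected (2 activities): [(4, 7), (7, 9)]


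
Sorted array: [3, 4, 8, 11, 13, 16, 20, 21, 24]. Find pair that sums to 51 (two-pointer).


Two pointers: lo=0, hi=8
No pair sums to 51


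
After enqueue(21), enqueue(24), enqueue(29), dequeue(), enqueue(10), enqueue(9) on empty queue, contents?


enqueue(21) -> [21]
enqueue(24) -> [21, 24]
enqueue(29) -> [21, 24, 29]
dequeue() returns 21 -> [24, 29]
enqueue(10) -> [24, 29, 10]
enqueue(9) -> [24, 29, 10, 9]
Final queue (front to back): [24, 29, 10, 9]


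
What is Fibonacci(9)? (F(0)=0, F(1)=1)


F(n)=F(n-1)+F(n-2)
...F(7)=13, F(8)=21, F(9)=34


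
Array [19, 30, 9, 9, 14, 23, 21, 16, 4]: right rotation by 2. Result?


Right rotate by 2: [16, 4, 19, 30, 9, 9, 14, 23, 21]


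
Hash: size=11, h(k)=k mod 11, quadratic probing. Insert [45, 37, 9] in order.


Insertions: 45->slot 1; 37->slot 4; 9->slot 9
Table: [None, 45, None, None, 37, None, None, None, None, 9, None]


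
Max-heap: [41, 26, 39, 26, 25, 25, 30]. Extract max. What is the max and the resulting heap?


Max = 41
Replace root with last, heapify down
Resulting heap: [39, 26, 30, 26, 25, 25]


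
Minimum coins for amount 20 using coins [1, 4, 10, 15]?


dp[0]=0; dp[i]=1+min(dp[i-c] for c in coins)
...dp[15]=1, dp[16]=2, dp[17]=3, dp[18]=3, dp[19]=2, dp[20]=2
Minimum coins for 20 = 2


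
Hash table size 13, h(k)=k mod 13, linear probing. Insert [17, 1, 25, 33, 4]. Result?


Insertions: 17->slot 4; 1->slot 1; 25->slot 12; 33->slot 7; 4->slot 5
Table: [None, 1, None, None, 17, 4, None, 33, None, None, None, None, 25]


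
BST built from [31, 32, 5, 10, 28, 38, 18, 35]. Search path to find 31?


BST root = 31
Search for 31: compare at each node
Path: [31]


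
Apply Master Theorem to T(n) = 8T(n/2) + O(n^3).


a=8, b=2, c=3. log_2(8)=3 = c=3. Case 2: O(n^c log n) = O(n^3 log n)
Complexity: O(n^3 log n)


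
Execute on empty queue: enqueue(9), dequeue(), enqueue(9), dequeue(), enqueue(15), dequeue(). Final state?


enqueue(9) -> [9]
dequeue() returns 9 -> []
enqueue(9) -> [9]
dequeue() returns 9 -> []
enqueue(15) -> [15]
dequeue() returns 15 -> []
Final queue (front to back): []


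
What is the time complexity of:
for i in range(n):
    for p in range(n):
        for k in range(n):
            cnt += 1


Per nesting level: O(n) * O(n) * O(n) = O(n^3)
Complexity: O(n^3)


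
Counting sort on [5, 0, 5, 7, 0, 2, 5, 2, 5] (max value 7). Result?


Count array: [2, 0, 2, 0, 0, 4, 0, 1]
Reconstruct: [0, 0, 2, 2, 5, 5, 5, 5, 7]


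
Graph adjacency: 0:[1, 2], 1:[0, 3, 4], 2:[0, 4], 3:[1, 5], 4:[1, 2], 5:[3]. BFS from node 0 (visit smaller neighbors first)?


BFS queue: start with [0]
Visit order: [0, 1, 2, 3, 4, 5]


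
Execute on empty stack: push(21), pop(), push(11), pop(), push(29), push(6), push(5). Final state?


push(21) -> [21]
pop() returns 21 -> []
push(11) -> [11]
pop() returns 11 -> []
push(29) -> [29]
push(6) -> [29, 6]
push(5) -> [29, 6, 5]
Final stack (bottom to top): [29, 6, 5]


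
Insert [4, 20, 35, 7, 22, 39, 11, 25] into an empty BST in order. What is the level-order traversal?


Root = 4; build tree by BST insertion.
Level-Order traversal: [4, 20, 7, 35, 11, 22, 39, 25]


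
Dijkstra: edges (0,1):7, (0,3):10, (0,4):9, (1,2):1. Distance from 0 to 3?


Dijkstra from 0:
Distances: {0: 0, 1: 7, 2: 8, 3: 10, 4: 9}
Shortest distance to 3 = 10, path = [0, 3]


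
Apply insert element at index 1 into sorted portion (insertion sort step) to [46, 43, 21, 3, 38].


After one pass: [43, 46, 21, 3, 38]


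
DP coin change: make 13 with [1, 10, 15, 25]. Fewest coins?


dp[0]=0; dp[i]=1+min(dp[i-c] for c in coins)
...dp[8]=8, dp[9]=9, dp[10]=1, dp[11]=2, dp[12]=3, dp[13]=4
Minimum coins for 13 = 4


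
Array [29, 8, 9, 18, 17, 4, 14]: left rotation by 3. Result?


Left rotate by 3: [18, 17, 4, 14, 29, 8, 9]


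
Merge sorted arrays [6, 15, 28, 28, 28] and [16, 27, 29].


Compare heads, take smaller each step.
Merged: [6, 15, 16, 27, 28, 28, 28, 29]


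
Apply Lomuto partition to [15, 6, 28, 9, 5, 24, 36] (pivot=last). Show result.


Elements <= 36 go left of pivot.
Result: [15, 6, 28, 9, 5, 24, 36], pivot at index 6


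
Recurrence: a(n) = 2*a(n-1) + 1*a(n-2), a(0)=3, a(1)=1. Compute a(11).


Build bottom-up:
...a(9)=2209, a(10)=5333, a(11)=2*5333+1*2209=12875


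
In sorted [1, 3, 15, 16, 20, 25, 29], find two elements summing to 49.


Two pointers: lo=0, hi=6
Found pair: (20, 29) summing to 49


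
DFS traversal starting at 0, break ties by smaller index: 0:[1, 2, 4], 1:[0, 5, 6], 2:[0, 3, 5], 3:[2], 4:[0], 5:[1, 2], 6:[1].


DFS stack-based: start with [0]
Visit order: [0, 1, 5, 2, 3, 6, 4]


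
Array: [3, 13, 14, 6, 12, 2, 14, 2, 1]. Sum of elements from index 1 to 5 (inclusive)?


Prefix sums: [0, 3, 16, 30, 36, 48, 50, 64, 66, 67]
Sum[1..5] = prefix[6] - prefix[1] = 50 - 3 = 47


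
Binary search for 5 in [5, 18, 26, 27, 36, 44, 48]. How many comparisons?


Search for 5:
[0,6] mid=3 arr[3]=27
[0,2] mid=1 arr[1]=18
[0,0] mid=0 arr[0]=5
Total: 3 comparisons


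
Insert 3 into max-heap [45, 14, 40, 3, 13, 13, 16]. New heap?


Append 3: [45, 14, 40, 3, 13, 13, 16, 3]
Bubble up: no swaps needed
Result: [45, 14, 40, 3, 13, 13, 16, 3]


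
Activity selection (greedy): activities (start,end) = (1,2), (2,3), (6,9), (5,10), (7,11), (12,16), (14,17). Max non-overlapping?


Greedy: pick earliest-ending, then skip overlaps.
Selected (4 activities): [(1, 2), (2, 3), (6, 9), (12, 16)]


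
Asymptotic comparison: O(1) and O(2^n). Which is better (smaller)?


constant grows slower than exponential
O(1) is asymptotically smaller; O(2^n) grows faster


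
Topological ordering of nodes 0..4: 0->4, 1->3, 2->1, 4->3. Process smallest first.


Kahn's algorithm, process smallest node first
Order: [0, 2, 1, 4, 3]


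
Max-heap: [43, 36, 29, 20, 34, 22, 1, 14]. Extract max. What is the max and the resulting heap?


Max = 43
Replace root with last, heapify down
Resulting heap: [36, 34, 29, 20, 14, 22, 1]


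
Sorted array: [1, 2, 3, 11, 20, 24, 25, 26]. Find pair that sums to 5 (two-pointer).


Two pointers: lo=0, hi=7
Found pair: (2, 3) summing to 5


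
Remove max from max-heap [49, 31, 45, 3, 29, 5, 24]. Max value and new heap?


Max = 49
Replace root with last, heapify down
Resulting heap: [45, 31, 24, 3, 29, 5]


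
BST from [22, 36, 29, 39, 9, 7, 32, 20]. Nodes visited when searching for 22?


BST root = 22
Search for 22: compare at each node
Path: [22]


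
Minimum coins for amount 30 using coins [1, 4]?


dp[0]=0; dp[i]=1+min(dp[i-c] for c in coins)
...dp[25]=7, dp[26]=8, dp[27]=9, dp[28]=7, dp[29]=8, dp[30]=9
Minimum coins for 30 = 9


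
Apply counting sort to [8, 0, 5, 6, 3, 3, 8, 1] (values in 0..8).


Count array: [1, 1, 0, 2, 0, 1, 1, 0, 2]
Reconstruct: [0, 1, 3, 3, 5, 6, 8, 8]


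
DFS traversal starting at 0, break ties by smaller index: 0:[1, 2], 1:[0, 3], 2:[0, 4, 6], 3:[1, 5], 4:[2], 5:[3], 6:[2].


DFS stack-based: start with [0]
Visit order: [0, 1, 3, 5, 2, 4, 6]


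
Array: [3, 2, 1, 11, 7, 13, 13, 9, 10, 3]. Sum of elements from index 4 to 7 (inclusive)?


Prefix sums: [0, 3, 5, 6, 17, 24, 37, 50, 59, 69, 72]
Sum[4..7] = prefix[8] - prefix[4] = 59 - 17 = 42


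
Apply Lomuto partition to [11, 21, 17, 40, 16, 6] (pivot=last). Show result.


Elements <= 6 go left of pivot.
Result: [6, 21, 17, 40, 16, 11], pivot at index 0


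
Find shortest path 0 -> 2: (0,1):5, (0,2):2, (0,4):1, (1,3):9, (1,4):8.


Dijkstra from 0:
Distances: {0: 0, 1: 5, 2: 2, 3: 14, 4: 1}
Shortest distance to 2 = 2, path = [0, 2]


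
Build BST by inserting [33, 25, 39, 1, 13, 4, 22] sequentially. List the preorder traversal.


Root = 33; build tree by BST insertion.
Preorder traversal: [33, 25, 1, 13, 4, 22, 39]


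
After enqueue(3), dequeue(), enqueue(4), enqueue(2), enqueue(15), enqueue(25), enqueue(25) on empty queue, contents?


enqueue(3) -> [3]
dequeue() returns 3 -> []
enqueue(4) -> [4]
enqueue(2) -> [4, 2]
enqueue(15) -> [4, 2, 15]
enqueue(25) -> [4, 2, 15, 25]
enqueue(25) -> [4, 2, 15, 25, 25]
Final queue (front to back): [4, 2, 15, 25, 25]


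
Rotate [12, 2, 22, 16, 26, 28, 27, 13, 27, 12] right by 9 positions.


Right rotate by 9: [2, 22, 16, 26, 28, 27, 13, 27, 12, 12]


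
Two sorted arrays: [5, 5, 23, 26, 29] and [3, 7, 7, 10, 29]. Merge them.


Compare heads, take smaller each step.
Merged: [3, 5, 5, 7, 7, 10, 23, 26, 29, 29]


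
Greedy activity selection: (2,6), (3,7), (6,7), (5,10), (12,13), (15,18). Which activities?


Greedy: pick earliest-ending, then skip overlaps.
Selected (4 activities): [(2, 6), (6, 7), (12, 13), (15, 18)]


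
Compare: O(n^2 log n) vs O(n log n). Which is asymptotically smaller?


linearithmic grows slower than n^2 log n
O(n log n) is asymptotically smaller; O(n^2 log n) grows faster


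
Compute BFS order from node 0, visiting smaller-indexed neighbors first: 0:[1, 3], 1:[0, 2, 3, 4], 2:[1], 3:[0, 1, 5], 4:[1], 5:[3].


BFS queue: start with [0]
Visit order: [0, 1, 3, 2, 4, 5]


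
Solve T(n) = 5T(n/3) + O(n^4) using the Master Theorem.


a=5, b=3, c=4. log_3(5)=1.465 < c=4. Case 3: O(n^c) = O(n^4)
Complexity: O(n^4)


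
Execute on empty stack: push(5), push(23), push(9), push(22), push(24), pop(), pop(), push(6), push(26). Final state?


push(5) -> [5]
push(23) -> [5, 23]
push(9) -> [5, 23, 9]
push(22) -> [5, 23, 9, 22]
push(24) -> [5, 23, 9, 22, 24]
pop() returns 24 -> [5, 23, 9, 22]
pop() returns 22 -> [5, 23, 9]
push(6) -> [5, 23, 9, 6]
push(26) -> [5, 23, 9, 6, 26]
Final stack (bottom to top): [5, 23, 9, 6, 26]


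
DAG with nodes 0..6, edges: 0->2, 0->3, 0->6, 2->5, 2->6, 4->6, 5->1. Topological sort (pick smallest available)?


Kahn's algorithm, process smallest node first
Order: [0, 2, 3, 4, 5, 1, 6]


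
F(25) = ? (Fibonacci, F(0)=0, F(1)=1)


F(n)=F(n-1)+F(n-2)
...F(23)=28657, F(24)=46368, F(25)=75025


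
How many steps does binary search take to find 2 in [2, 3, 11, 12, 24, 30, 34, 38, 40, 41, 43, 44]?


Search for 2:
[0,11] mid=5 arr[5]=30
[0,4] mid=2 arr[2]=11
[0,1] mid=0 arr[0]=2
Total: 3 comparisons


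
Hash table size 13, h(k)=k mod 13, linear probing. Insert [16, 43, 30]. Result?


Insertions: 16->slot 3; 43->slot 4; 30->slot 5
Table: [None, None, None, 16, 43, 30, None, None, None, None, None, None, None]


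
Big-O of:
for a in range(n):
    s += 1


Per nesting level: O(n) = O(n)
Complexity: O(n)


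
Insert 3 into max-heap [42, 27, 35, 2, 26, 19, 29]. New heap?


Append 3: [42, 27, 35, 2, 26, 19, 29, 3]
Bubble up: swap idx 7(3) with idx 3(2)
Result: [42, 27, 35, 3, 26, 19, 29, 2]


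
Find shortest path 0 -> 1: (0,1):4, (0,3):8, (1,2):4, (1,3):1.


Dijkstra from 0:
Distances: {0: 0, 1: 4, 2: 8, 3: 5}
Shortest distance to 1 = 4, path = [0, 1]


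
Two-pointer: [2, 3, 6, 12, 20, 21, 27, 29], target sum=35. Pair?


Two pointers: lo=0, hi=7
Found pair: (6, 29) summing to 35


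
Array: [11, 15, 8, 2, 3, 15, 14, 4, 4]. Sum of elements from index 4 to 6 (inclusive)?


Prefix sums: [0, 11, 26, 34, 36, 39, 54, 68, 72, 76]
Sum[4..6] = prefix[7] - prefix[4] = 68 - 36 = 32


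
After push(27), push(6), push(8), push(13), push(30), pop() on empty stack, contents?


push(27) -> [27]
push(6) -> [27, 6]
push(8) -> [27, 6, 8]
push(13) -> [27, 6, 8, 13]
push(30) -> [27, 6, 8, 13, 30]
pop() returns 30 -> [27, 6, 8, 13]
Final stack (bottom to top): [27, 6, 8, 13]


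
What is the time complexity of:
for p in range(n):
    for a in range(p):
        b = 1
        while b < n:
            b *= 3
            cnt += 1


Per nesting level: O(n) * O(n) [triangular over p] * O(log n) = O(n^2 log n)
Complexity: O(n^2 log n)


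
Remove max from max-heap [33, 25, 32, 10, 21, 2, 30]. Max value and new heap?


Max = 33
Replace root with last, heapify down
Resulting heap: [32, 25, 30, 10, 21, 2]


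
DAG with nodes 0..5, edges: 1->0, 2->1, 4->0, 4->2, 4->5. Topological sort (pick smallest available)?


Kahn's algorithm, process smallest node first
Order: [3, 4, 2, 1, 0, 5]


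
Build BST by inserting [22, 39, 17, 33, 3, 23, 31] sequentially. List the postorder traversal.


Root = 22; build tree by BST insertion.
Postorder traversal: [3, 17, 31, 23, 33, 39, 22]


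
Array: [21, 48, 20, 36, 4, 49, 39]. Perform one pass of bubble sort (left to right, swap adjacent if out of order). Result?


After one pass: [21, 20, 36, 4, 48, 39, 49]


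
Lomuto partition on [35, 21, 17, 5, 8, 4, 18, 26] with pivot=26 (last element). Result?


Elements <= 26 go left of pivot.
Result: [21, 17, 5, 8, 4, 18, 26, 35], pivot at index 6


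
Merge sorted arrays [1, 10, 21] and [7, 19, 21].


Compare heads, take smaller each step.
Merged: [1, 7, 10, 19, 21, 21]


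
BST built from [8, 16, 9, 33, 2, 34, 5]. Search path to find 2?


BST root = 8
Search for 2: compare at each node
Path: [8, 2]


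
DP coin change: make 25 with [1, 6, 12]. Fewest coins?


dp[0]=0; dp[i]=1+min(dp[i-c] for c in coins)
...dp[20]=4, dp[21]=5, dp[22]=6, dp[23]=7, dp[24]=2, dp[25]=3
Minimum coins for 25 = 3


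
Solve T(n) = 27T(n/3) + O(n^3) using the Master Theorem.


a=27, b=3, c=3. log_3(27)=3 = c=3. Case 2: O(n^c log n) = O(n^3 log n)
Complexity: O(n^3 log n)


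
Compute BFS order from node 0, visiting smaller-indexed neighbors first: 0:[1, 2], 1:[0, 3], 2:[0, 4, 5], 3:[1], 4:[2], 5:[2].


BFS queue: start with [0]
Visit order: [0, 1, 2, 3, 4, 5]


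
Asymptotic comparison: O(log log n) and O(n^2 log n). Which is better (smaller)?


double-logarithmic grows slower than n^2 log n
O(log log n) is asymptotically smaller; O(n^2 log n) grows faster


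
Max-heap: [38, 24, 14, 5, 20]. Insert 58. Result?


Append 58: [38, 24, 14, 5, 20, 58]
Bubble up: swap idx 5(58) with idx 2(14); swap idx 2(58) with idx 0(38)
Result: [58, 24, 38, 5, 20, 14]


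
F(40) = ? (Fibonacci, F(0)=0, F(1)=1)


F(n)=F(n-1)+F(n-2)
...F(38)=39088169, F(39)=63245986, F(40)=102334155


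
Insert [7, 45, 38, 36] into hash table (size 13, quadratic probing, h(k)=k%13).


Insertions: 7->slot 7; 45->slot 6; 38->slot 12; 36->slot 10
Table: [None, None, None, None, None, None, 45, 7, None, None, 36, None, 38]


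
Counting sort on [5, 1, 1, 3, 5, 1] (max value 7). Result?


Count array: [0, 3, 0, 1, 0, 2, 0, 0]
Reconstruct: [1, 1, 1, 3, 5, 5]


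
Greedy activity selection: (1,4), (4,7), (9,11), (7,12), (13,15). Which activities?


Greedy: pick earliest-ending, then skip overlaps.
Selected (4 activities): [(1, 4), (4, 7), (9, 11), (13, 15)]


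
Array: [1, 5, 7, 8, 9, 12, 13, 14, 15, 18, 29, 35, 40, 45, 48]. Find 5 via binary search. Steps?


Search for 5:
[0,14] mid=7 arr[7]=14
[0,6] mid=3 arr[3]=8
[0,2] mid=1 arr[1]=5
Total: 3 comparisons


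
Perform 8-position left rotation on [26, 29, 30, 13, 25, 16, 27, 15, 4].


Left rotate by 8: [4, 26, 29, 30, 13, 25, 16, 27, 15]


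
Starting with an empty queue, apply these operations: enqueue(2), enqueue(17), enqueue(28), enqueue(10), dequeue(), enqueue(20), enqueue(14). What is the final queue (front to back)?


enqueue(2) -> [2]
enqueue(17) -> [2, 17]
enqueue(28) -> [2, 17, 28]
enqueue(10) -> [2, 17, 28, 10]
dequeue() returns 2 -> [17, 28, 10]
enqueue(20) -> [17, 28, 10, 20]
enqueue(14) -> [17, 28, 10, 20, 14]
Final queue (front to back): [17, 28, 10, 20, 14]


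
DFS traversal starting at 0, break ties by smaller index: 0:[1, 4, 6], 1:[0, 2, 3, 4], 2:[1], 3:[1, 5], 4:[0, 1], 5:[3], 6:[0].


DFS stack-based: start with [0]
Visit order: [0, 1, 2, 3, 5, 4, 6]


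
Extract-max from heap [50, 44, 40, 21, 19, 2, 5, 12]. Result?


Max = 50
Replace root with last, heapify down
Resulting heap: [44, 21, 40, 12, 19, 2, 5]


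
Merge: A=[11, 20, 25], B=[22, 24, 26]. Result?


Compare heads, take smaller each step.
Merged: [11, 20, 22, 24, 25, 26]


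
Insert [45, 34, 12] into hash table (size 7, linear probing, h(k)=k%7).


Insertions: 45->slot 3; 34->slot 6; 12->slot 5
Table: [None, None, None, 45, None, 12, 34]


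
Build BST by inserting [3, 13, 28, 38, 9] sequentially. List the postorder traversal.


Root = 3; build tree by BST insertion.
Postorder traversal: [9, 38, 28, 13, 3]


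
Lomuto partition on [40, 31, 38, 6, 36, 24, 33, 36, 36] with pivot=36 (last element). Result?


Elements <= 36 go left of pivot.
Result: [31, 6, 36, 24, 33, 36, 36, 40, 38], pivot at index 6


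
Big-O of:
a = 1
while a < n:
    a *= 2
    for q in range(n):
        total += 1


Per nesting level: O(log n) * O(n) = O(n log n)
Complexity: O(n log n)


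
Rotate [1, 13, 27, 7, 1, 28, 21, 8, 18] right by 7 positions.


Right rotate by 7: [27, 7, 1, 28, 21, 8, 18, 1, 13]


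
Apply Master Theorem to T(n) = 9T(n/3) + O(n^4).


a=9, b=3, c=4. log_3(9)=2 < c=4. Case 3: O(n^c) = O(n^4)
Complexity: O(n^4)


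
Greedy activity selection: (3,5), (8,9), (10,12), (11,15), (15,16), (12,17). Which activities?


Greedy: pick earliest-ending, then skip overlaps.
Selected (4 activities): [(3, 5), (8, 9), (10, 12), (15, 16)]


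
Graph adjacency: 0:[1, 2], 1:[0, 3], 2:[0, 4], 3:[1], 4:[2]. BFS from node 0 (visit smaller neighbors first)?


BFS queue: start with [0]
Visit order: [0, 1, 2, 3, 4]


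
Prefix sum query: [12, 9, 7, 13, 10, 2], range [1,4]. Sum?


Prefix sums: [0, 12, 21, 28, 41, 51, 53]
Sum[1..4] = prefix[5] - prefix[1] = 51 - 12 = 39


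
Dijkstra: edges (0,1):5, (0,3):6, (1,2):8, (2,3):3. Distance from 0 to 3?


Dijkstra from 0:
Distances: {0: 0, 1: 5, 2: 9, 3: 6}
Shortest distance to 3 = 6, path = [0, 3]


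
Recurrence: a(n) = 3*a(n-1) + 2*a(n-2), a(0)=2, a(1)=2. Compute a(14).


Build bottom-up:
...a(12)=3155258, a(13)=11237618, a(14)=3*11237618+2*3155258=40023370


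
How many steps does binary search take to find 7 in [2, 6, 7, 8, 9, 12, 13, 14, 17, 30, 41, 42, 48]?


Search for 7:
[0,12] mid=6 arr[6]=13
[0,5] mid=2 arr[2]=7
Total: 2 comparisons


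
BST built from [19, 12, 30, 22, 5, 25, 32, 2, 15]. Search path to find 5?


BST root = 19
Search for 5: compare at each node
Path: [19, 12, 5]


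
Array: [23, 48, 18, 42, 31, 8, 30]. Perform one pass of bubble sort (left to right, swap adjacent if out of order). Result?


After one pass: [23, 18, 42, 31, 8, 30, 48]


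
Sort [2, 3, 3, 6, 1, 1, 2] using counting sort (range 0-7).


Count array: [0, 2, 2, 2, 0, 0, 1, 0]
Reconstruct: [1, 1, 2, 2, 3, 3, 6]


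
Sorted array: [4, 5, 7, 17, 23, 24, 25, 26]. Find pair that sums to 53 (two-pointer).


Two pointers: lo=0, hi=7
No pair sums to 53


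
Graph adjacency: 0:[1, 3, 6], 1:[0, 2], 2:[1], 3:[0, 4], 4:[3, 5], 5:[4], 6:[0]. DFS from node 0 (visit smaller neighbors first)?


DFS stack-based: start with [0]
Visit order: [0, 1, 2, 3, 4, 5, 6]


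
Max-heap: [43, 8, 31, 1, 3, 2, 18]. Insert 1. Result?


Append 1: [43, 8, 31, 1, 3, 2, 18, 1]
Bubble up: no swaps needed
Result: [43, 8, 31, 1, 3, 2, 18, 1]


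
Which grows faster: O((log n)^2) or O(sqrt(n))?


polylogarithmic grows slower than sublinear
O((log n)^2) is asymptotically smaller; O(sqrt(n)) grows faster


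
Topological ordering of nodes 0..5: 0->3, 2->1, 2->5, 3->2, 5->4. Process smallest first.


Kahn's algorithm, process smallest node first
Order: [0, 3, 2, 1, 5, 4]


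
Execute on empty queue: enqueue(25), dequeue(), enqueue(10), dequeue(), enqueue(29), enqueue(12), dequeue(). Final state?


enqueue(25) -> [25]
dequeue() returns 25 -> []
enqueue(10) -> [10]
dequeue() returns 10 -> []
enqueue(29) -> [29]
enqueue(12) -> [29, 12]
dequeue() returns 29 -> [12]
Final queue (front to back): [12]


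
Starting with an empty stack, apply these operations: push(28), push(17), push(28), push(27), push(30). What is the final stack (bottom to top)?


push(28) -> [28]
push(17) -> [28, 17]
push(28) -> [28, 17, 28]
push(27) -> [28, 17, 28, 27]
push(30) -> [28, 17, 28, 27, 30]
Final stack (bottom to top): [28, 17, 28, 27, 30]


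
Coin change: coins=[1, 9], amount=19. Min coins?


dp[0]=0; dp[i]=1+min(dp[i-c] for c in coins)
...dp[14]=6, dp[15]=7, dp[16]=8, dp[17]=9, dp[18]=2, dp[19]=3
Minimum coins for 19 = 3


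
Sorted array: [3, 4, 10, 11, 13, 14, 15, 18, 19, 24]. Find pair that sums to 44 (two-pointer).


Two pointers: lo=0, hi=9
No pair sums to 44


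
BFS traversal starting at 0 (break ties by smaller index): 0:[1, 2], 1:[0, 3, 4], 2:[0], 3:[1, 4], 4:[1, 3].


BFS queue: start with [0]
Visit order: [0, 1, 2, 3, 4]


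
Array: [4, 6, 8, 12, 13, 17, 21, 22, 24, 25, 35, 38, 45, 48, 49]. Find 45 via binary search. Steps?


Search for 45:
[0,14] mid=7 arr[7]=22
[8,14] mid=11 arr[11]=38
[12,14] mid=13 arr[13]=48
[12,12] mid=12 arr[12]=45
Total: 4 comparisons


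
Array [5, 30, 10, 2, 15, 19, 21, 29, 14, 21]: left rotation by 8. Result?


Left rotate by 8: [14, 21, 5, 30, 10, 2, 15, 19, 21, 29]


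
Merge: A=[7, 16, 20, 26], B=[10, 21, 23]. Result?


Compare heads, take smaller each step.
Merged: [7, 10, 16, 20, 21, 23, 26]


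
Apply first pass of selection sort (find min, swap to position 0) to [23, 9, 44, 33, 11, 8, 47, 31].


After one pass: [8, 9, 44, 33, 11, 23, 47, 31]


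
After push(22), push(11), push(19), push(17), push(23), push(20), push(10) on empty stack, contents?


push(22) -> [22]
push(11) -> [22, 11]
push(19) -> [22, 11, 19]
push(17) -> [22, 11, 19, 17]
push(23) -> [22, 11, 19, 17, 23]
push(20) -> [22, 11, 19, 17, 23, 20]
push(10) -> [22, 11, 19, 17, 23, 20, 10]
Final stack (bottom to top): [22, 11, 19, 17, 23, 20, 10]


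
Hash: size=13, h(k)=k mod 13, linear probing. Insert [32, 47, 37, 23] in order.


Insertions: 32->slot 6; 47->slot 8; 37->slot 11; 23->slot 10
Table: [None, None, None, None, None, None, 32, None, 47, None, 23, 37, None]


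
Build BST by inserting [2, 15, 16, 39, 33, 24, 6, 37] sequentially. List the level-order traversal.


Root = 2; build tree by BST insertion.
Level-Order traversal: [2, 15, 6, 16, 39, 33, 24, 37]


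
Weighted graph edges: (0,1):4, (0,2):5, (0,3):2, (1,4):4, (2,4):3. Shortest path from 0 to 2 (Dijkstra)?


Dijkstra from 0:
Distances: {0: 0, 1: 4, 2: 5, 3: 2, 4: 8}
Shortest distance to 2 = 5, path = [0, 2]


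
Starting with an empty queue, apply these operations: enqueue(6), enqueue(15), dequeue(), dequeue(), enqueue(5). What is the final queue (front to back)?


enqueue(6) -> [6]
enqueue(15) -> [6, 15]
dequeue() returns 6 -> [15]
dequeue() returns 15 -> []
enqueue(5) -> [5]
Final queue (front to back): [5]


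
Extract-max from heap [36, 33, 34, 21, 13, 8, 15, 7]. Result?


Max = 36
Replace root with last, heapify down
Resulting heap: [34, 33, 15, 21, 13, 8, 7]


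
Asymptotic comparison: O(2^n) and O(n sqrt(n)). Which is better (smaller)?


n^1.5 grows slower than exponential
O(n sqrt(n)) is asymptotically smaller; O(2^n) grows faster


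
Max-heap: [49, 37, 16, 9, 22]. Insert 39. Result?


Append 39: [49, 37, 16, 9, 22, 39]
Bubble up: swap idx 5(39) with idx 2(16)
Result: [49, 37, 39, 9, 22, 16]


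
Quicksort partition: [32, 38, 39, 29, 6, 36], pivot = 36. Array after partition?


Elements <= 36 go left of pivot.
Result: [32, 29, 6, 36, 39, 38], pivot at index 3


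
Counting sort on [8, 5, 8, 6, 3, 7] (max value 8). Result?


Count array: [0, 0, 0, 1, 0, 1, 1, 1, 2]
Reconstruct: [3, 5, 6, 7, 8, 8]


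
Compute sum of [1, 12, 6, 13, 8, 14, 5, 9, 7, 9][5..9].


Prefix sums: [0, 1, 13, 19, 32, 40, 54, 59, 68, 75, 84]
Sum[5..9] = prefix[10] - prefix[5] = 84 - 40 = 44
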